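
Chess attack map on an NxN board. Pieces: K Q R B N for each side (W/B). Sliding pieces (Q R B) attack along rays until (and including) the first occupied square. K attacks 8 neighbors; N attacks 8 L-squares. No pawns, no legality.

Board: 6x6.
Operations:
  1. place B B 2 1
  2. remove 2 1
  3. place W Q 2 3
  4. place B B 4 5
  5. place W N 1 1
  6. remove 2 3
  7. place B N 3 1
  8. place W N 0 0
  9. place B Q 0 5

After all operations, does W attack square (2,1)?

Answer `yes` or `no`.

Answer: yes

Derivation:
Op 1: place BB@(2,1)
Op 2: remove (2,1)
Op 3: place WQ@(2,3)
Op 4: place BB@(4,5)
Op 5: place WN@(1,1)
Op 6: remove (2,3)
Op 7: place BN@(3,1)
Op 8: place WN@(0,0)
Op 9: place BQ@(0,5)
Per-piece attacks for W:
  WN@(0,0): attacks (1,2) (2,1)
  WN@(1,1): attacks (2,3) (3,2) (0,3) (3,0)
W attacks (2,1): yes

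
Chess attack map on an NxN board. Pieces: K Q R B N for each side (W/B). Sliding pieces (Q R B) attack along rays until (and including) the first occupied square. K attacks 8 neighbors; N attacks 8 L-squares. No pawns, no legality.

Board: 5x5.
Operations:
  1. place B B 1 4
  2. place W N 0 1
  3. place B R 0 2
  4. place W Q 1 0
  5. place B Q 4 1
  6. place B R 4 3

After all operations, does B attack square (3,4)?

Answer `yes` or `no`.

Answer: no

Derivation:
Op 1: place BB@(1,4)
Op 2: place WN@(0,1)
Op 3: place BR@(0,2)
Op 4: place WQ@(1,0)
Op 5: place BQ@(4,1)
Op 6: place BR@(4,3)
Per-piece attacks for B:
  BR@(0,2): attacks (0,3) (0,4) (0,1) (1,2) (2,2) (3,2) (4,2) [ray(0,-1) blocked at (0,1)]
  BB@(1,4): attacks (2,3) (3,2) (4,1) (0,3) [ray(1,-1) blocked at (4,1)]
  BQ@(4,1): attacks (4,2) (4,3) (4,0) (3,1) (2,1) (1,1) (0,1) (3,2) (2,3) (1,4) (3,0) [ray(0,1) blocked at (4,3); ray(-1,0) blocked at (0,1); ray(-1,1) blocked at (1,4)]
  BR@(4,3): attacks (4,4) (4,2) (4,1) (3,3) (2,3) (1,3) (0,3) [ray(0,-1) blocked at (4,1)]
B attacks (3,4): no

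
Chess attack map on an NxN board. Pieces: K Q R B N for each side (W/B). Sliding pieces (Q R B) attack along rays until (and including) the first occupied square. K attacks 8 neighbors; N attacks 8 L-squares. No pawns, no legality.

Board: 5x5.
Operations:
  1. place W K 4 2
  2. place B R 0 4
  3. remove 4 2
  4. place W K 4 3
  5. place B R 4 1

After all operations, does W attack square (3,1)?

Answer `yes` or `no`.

Op 1: place WK@(4,2)
Op 2: place BR@(0,4)
Op 3: remove (4,2)
Op 4: place WK@(4,3)
Op 5: place BR@(4,1)
Per-piece attacks for W:
  WK@(4,3): attacks (4,4) (4,2) (3,3) (3,4) (3,2)
W attacks (3,1): no

Answer: no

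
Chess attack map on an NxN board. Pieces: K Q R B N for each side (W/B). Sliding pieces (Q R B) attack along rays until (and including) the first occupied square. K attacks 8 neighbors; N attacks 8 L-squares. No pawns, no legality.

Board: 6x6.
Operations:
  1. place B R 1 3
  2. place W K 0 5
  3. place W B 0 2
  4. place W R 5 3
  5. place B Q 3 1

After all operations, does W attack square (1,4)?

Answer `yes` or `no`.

Op 1: place BR@(1,3)
Op 2: place WK@(0,5)
Op 3: place WB@(0,2)
Op 4: place WR@(5,3)
Op 5: place BQ@(3,1)
Per-piece attacks for W:
  WB@(0,2): attacks (1,3) (1,1) (2,0) [ray(1,1) blocked at (1,3)]
  WK@(0,5): attacks (0,4) (1,5) (1,4)
  WR@(5,3): attacks (5,4) (5,5) (5,2) (5,1) (5,0) (4,3) (3,3) (2,3) (1,3) [ray(-1,0) blocked at (1,3)]
W attacks (1,4): yes

Answer: yes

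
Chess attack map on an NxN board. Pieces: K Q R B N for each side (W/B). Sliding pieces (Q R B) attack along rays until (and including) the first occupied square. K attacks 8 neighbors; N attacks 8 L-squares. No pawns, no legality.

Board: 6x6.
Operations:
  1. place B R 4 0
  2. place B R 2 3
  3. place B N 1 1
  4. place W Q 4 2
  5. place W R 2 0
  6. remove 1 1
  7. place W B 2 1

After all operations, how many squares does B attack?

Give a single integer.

Op 1: place BR@(4,0)
Op 2: place BR@(2,3)
Op 3: place BN@(1,1)
Op 4: place WQ@(4,2)
Op 5: place WR@(2,0)
Op 6: remove (1,1)
Op 7: place WB@(2,1)
Per-piece attacks for B:
  BR@(2,3): attacks (2,4) (2,5) (2,2) (2,1) (3,3) (4,3) (5,3) (1,3) (0,3) [ray(0,-1) blocked at (2,1)]
  BR@(4,0): attacks (4,1) (4,2) (5,0) (3,0) (2,0) [ray(0,1) blocked at (4,2); ray(-1,0) blocked at (2,0)]
Union (14 distinct): (0,3) (1,3) (2,0) (2,1) (2,2) (2,4) (2,5) (3,0) (3,3) (4,1) (4,2) (4,3) (5,0) (5,3)

Answer: 14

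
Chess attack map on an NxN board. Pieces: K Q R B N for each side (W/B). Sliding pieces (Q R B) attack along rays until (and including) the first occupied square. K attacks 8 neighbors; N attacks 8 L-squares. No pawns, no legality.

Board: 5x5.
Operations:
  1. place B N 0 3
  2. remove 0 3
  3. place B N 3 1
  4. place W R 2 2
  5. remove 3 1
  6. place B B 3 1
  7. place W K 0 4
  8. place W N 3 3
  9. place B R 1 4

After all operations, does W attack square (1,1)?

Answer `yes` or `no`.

Answer: no

Derivation:
Op 1: place BN@(0,3)
Op 2: remove (0,3)
Op 3: place BN@(3,1)
Op 4: place WR@(2,2)
Op 5: remove (3,1)
Op 6: place BB@(3,1)
Op 7: place WK@(0,4)
Op 8: place WN@(3,3)
Op 9: place BR@(1,4)
Per-piece attacks for W:
  WK@(0,4): attacks (0,3) (1,4) (1,3)
  WR@(2,2): attacks (2,3) (2,4) (2,1) (2,0) (3,2) (4,2) (1,2) (0,2)
  WN@(3,3): attacks (1,4) (4,1) (2,1) (1,2)
W attacks (1,1): no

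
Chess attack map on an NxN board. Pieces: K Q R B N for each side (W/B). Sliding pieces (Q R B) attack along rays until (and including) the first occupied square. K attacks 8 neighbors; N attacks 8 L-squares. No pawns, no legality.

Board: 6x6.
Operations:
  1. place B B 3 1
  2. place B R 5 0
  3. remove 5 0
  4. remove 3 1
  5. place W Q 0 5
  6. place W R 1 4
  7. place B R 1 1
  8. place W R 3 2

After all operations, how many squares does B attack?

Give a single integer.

Op 1: place BB@(3,1)
Op 2: place BR@(5,0)
Op 3: remove (5,0)
Op 4: remove (3,1)
Op 5: place WQ@(0,5)
Op 6: place WR@(1,4)
Op 7: place BR@(1,1)
Op 8: place WR@(3,2)
Per-piece attacks for B:
  BR@(1,1): attacks (1,2) (1,3) (1,4) (1,0) (2,1) (3,1) (4,1) (5,1) (0,1) [ray(0,1) blocked at (1,4)]
Union (9 distinct): (0,1) (1,0) (1,2) (1,3) (1,4) (2,1) (3,1) (4,1) (5,1)

Answer: 9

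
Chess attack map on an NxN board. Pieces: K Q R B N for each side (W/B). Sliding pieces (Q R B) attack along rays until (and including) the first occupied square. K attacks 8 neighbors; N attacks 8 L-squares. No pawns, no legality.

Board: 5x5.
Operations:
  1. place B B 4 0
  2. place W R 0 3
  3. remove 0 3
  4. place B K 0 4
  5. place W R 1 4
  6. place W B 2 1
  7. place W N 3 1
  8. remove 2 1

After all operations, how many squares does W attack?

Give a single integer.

Op 1: place BB@(4,0)
Op 2: place WR@(0,3)
Op 3: remove (0,3)
Op 4: place BK@(0,4)
Op 5: place WR@(1,4)
Op 6: place WB@(2,1)
Op 7: place WN@(3,1)
Op 8: remove (2,1)
Per-piece attacks for W:
  WR@(1,4): attacks (1,3) (1,2) (1,1) (1,0) (2,4) (3,4) (4,4) (0,4) [ray(-1,0) blocked at (0,4)]
  WN@(3,1): attacks (4,3) (2,3) (1,2) (1,0)
Union (10 distinct): (0,4) (1,0) (1,1) (1,2) (1,3) (2,3) (2,4) (3,4) (4,3) (4,4)

Answer: 10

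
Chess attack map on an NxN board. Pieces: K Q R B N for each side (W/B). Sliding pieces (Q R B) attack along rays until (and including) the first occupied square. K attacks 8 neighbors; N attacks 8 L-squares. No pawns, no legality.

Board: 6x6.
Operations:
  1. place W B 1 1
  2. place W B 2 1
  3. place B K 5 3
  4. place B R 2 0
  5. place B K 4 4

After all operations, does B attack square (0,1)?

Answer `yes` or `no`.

Op 1: place WB@(1,1)
Op 2: place WB@(2,1)
Op 3: place BK@(5,3)
Op 4: place BR@(2,0)
Op 5: place BK@(4,4)
Per-piece attacks for B:
  BR@(2,0): attacks (2,1) (3,0) (4,0) (5,0) (1,0) (0,0) [ray(0,1) blocked at (2,1)]
  BK@(4,4): attacks (4,5) (4,3) (5,4) (3,4) (5,5) (5,3) (3,5) (3,3)
  BK@(5,3): attacks (5,4) (5,2) (4,3) (4,4) (4,2)
B attacks (0,1): no

Answer: no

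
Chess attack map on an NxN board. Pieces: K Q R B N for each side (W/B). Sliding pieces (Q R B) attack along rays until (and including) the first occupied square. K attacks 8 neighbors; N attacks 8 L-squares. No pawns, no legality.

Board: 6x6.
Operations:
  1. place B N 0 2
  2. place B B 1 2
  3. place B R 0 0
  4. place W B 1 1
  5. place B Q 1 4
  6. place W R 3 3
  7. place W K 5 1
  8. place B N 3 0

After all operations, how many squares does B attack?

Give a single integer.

Answer: 27

Derivation:
Op 1: place BN@(0,2)
Op 2: place BB@(1,2)
Op 3: place BR@(0,0)
Op 4: place WB@(1,1)
Op 5: place BQ@(1,4)
Op 6: place WR@(3,3)
Op 7: place WK@(5,1)
Op 8: place BN@(3,0)
Per-piece attacks for B:
  BR@(0,0): attacks (0,1) (0,2) (1,0) (2,0) (3,0) [ray(0,1) blocked at (0,2); ray(1,0) blocked at (3,0)]
  BN@(0,2): attacks (1,4) (2,3) (1,0) (2,1)
  BB@(1,2): attacks (2,3) (3,4) (4,5) (2,1) (3,0) (0,3) (0,1) [ray(1,-1) blocked at (3,0)]
  BQ@(1,4): attacks (1,5) (1,3) (1,2) (2,4) (3,4) (4,4) (5,4) (0,4) (2,5) (2,3) (3,2) (4,1) (5,0) (0,5) (0,3) [ray(0,-1) blocked at (1,2)]
  BN@(3,0): attacks (4,2) (5,1) (2,2) (1,1)
Union (27 distinct): (0,1) (0,2) (0,3) (0,4) (0,5) (1,0) (1,1) (1,2) (1,3) (1,4) (1,5) (2,0) (2,1) (2,2) (2,3) (2,4) (2,5) (3,0) (3,2) (3,4) (4,1) (4,2) (4,4) (4,5) (5,0) (5,1) (5,4)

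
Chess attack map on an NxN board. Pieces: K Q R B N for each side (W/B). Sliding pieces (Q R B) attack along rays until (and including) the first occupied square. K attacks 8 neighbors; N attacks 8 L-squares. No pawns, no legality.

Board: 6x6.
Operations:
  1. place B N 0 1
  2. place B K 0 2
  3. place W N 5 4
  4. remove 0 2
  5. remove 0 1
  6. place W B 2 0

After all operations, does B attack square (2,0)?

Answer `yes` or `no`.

Answer: no

Derivation:
Op 1: place BN@(0,1)
Op 2: place BK@(0,2)
Op 3: place WN@(5,4)
Op 4: remove (0,2)
Op 5: remove (0,1)
Op 6: place WB@(2,0)
Per-piece attacks for B:
B attacks (2,0): no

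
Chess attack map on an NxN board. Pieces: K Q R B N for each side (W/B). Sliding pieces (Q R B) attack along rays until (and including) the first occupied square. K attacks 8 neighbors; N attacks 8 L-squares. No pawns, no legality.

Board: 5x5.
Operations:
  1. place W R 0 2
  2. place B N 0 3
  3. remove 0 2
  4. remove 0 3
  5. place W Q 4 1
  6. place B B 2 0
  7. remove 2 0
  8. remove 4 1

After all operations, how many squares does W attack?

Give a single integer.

Answer: 0

Derivation:
Op 1: place WR@(0,2)
Op 2: place BN@(0,3)
Op 3: remove (0,2)
Op 4: remove (0,3)
Op 5: place WQ@(4,1)
Op 6: place BB@(2,0)
Op 7: remove (2,0)
Op 8: remove (4,1)
Per-piece attacks for W:
Union (0 distinct): (none)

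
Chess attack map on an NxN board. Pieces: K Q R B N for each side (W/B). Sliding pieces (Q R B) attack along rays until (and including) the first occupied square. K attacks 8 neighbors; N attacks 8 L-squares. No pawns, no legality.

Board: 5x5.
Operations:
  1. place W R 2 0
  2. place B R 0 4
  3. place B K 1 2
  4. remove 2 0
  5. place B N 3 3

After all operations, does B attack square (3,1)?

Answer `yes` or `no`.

Op 1: place WR@(2,0)
Op 2: place BR@(0,4)
Op 3: place BK@(1,2)
Op 4: remove (2,0)
Op 5: place BN@(3,3)
Per-piece attacks for B:
  BR@(0,4): attacks (0,3) (0,2) (0,1) (0,0) (1,4) (2,4) (3,4) (4,4)
  BK@(1,2): attacks (1,3) (1,1) (2,2) (0,2) (2,3) (2,1) (0,3) (0,1)
  BN@(3,3): attacks (1,4) (4,1) (2,1) (1,2)
B attacks (3,1): no

Answer: no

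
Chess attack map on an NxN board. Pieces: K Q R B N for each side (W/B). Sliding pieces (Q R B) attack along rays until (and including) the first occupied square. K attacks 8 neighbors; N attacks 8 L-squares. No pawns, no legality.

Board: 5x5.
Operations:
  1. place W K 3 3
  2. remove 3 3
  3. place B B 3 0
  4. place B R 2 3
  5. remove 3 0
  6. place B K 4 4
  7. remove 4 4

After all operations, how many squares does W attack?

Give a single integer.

Answer: 0

Derivation:
Op 1: place WK@(3,3)
Op 2: remove (3,3)
Op 3: place BB@(3,0)
Op 4: place BR@(2,3)
Op 5: remove (3,0)
Op 6: place BK@(4,4)
Op 7: remove (4,4)
Per-piece attacks for W:
Union (0 distinct): (none)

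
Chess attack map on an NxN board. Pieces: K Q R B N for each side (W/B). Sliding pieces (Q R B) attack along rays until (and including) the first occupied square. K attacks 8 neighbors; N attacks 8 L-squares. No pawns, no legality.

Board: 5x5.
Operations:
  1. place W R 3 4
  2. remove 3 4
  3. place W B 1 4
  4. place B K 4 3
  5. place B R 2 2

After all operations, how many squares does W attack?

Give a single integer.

Op 1: place WR@(3,4)
Op 2: remove (3,4)
Op 3: place WB@(1,4)
Op 4: place BK@(4,3)
Op 5: place BR@(2,2)
Per-piece attacks for W:
  WB@(1,4): attacks (2,3) (3,2) (4,1) (0,3)
Union (4 distinct): (0,3) (2,3) (3,2) (4,1)

Answer: 4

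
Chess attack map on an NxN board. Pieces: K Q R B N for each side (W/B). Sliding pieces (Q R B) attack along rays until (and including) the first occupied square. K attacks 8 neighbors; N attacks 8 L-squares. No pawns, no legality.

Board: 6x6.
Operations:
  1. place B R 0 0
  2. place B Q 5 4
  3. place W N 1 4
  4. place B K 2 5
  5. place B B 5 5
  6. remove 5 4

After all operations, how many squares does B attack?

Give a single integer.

Answer: 20

Derivation:
Op 1: place BR@(0,0)
Op 2: place BQ@(5,4)
Op 3: place WN@(1,4)
Op 4: place BK@(2,5)
Op 5: place BB@(5,5)
Op 6: remove (5,4)
Per-piece attacks for B:
  BR@(0,0): attacks (0,1) (0,2) (0,3) (0,4) (0,5) (1,0) (2,0) (3,0) (4,0) (5,0)
  BK@(2,5): attacks (2,4) (3,5) (1,5) (3,4) (1,4)
  BB@(5,5): attacks (4,4) (3,3) (2,2) (1,1) (0,0) [ray(-1,-1) blocked at (0,0)]
Union (20 distinct): (0,0) (0,1) (0,2) (0,3) (0,4) (0,5) (1,0) (1,1) (1,4) (1,5) (2,0) (2,2) (2,4) (3,0) (3,3) (3,4) (3,5) (4,0) (4,4) (5,0)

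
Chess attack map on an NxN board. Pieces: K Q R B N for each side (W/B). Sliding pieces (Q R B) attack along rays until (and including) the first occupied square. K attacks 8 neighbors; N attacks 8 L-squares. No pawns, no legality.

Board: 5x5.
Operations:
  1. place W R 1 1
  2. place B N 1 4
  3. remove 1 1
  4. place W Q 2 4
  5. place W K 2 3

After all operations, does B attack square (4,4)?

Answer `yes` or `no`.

Answer: no

Derivation:
Op 1: place WR@(1,1)
Op 2: place BN@(1,4)
Op 3: remove (1,1)
Op 4: place WQ@(2,4)
Op 5: place WK@(2,3)
Per-piece attacks for B:
  BN@(1,4): attacks (2,2) (3,3) (0,2)
B attacks (4,4): no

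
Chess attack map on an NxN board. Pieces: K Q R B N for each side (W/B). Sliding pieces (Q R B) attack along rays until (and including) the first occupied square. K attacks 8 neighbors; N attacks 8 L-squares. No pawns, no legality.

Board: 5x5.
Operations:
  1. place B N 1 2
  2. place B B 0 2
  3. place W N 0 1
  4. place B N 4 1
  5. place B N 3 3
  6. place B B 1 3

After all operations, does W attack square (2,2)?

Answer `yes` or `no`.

Op 1: place BN@(1,2)
Op 2: place BB@(0,2)
Op 3: place WN@(0,1)
Op 4: place BN@(4,1)
Op 5: place BN@(3,3)
Op 6: place BB@(1,3)
Per-piece attacks for W:
  WN@(0,1): attacks (1,3) (2,2) (2,0)
W attacks (2,2): yes

Answer: yes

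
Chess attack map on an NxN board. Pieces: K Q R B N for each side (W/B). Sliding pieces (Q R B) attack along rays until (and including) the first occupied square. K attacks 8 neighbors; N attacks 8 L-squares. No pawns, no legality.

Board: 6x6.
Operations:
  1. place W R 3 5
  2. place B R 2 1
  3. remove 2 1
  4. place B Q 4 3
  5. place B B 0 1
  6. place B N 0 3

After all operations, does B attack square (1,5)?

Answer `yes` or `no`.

Op 1: place WR@(3,5)
Op 2: place BR@(2,1)
Op 3: remove (2,1)
Op 4: place BQ@(4,3)
Op 5: place BB@(0,1)
Op 6: place BN@(0,3)
Per-piece attacks for B:
  BB@(0,1): attacks (1,2) (2,3) (3,4) (4,5) (1,0)
  BN@(0,3): attacks (1,5) (2,4) (1,1) (2,2)
  BQ@(4,3): attacks (4,4) (4,5) (4,2) (4,1) (4,0) (5,3) (3,3) (2,3) (1,3) (0,3) (5,4) (5,2) (3,4) (2,5) (3,2) (2,1) (1,0) [ray(-1,0) blocked at (0,3)]
B attacks (1,5): yes

Answer: yes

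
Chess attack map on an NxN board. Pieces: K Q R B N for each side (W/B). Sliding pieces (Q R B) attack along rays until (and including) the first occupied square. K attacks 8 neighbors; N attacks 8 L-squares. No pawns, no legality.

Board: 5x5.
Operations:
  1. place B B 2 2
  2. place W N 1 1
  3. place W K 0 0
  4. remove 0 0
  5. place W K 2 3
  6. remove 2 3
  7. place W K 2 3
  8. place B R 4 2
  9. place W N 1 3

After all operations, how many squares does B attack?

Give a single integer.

Answer: 10

Derivation:
Op 1: place BB@(2,2)
Op 2: place WN@(1,1)
Op 3: place WK@(0,0)
Op 4: remove (0,0)
Op 5: place WK@(2,3)
Op 6: remove (2,3)
Op 7: place WK@(2,3)
Op 8: place BR@(4,2)
Op 9: place WN@(1,3)
Per-piece attacks for B:
  BB@(2,2): attacks (3,3) (4,4) (3,1) (4,0) (1,3) (1,1) [ray(-1,1) blocked at (1,3); ray(-1,-1) blocked at (1,1)]
  BR@(4,2): attacks (4,3) (4,4) (4,1) (4,0) (3,2) (2,2) [ray(-1,0) blocked at (2,2)]
Union (10 distinct): (1,1) (1,3) (2,2) (3,1) (3,2) (3,3) (4,0) (4,1) (4,3) (4,4)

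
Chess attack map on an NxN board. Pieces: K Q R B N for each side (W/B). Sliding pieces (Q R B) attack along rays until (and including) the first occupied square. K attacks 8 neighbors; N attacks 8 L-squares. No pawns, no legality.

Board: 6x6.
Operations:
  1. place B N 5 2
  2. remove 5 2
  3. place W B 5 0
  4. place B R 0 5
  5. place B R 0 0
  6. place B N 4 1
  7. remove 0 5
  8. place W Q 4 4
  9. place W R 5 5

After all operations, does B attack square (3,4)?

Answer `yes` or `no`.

Op 1: place BN@(5,2)
Op 2: remove (5,2)
Op 3: place WB@(5,0)
Op 4: place BR@(0,5)
Op 5: place BR@(0,0)
Op 6: place BN@(4,1)
Op 7: remove (0,5)
Op 8: place WQ@(4,4)
Op 9: place WR@(5,5)
Per-piece attacks for B:
  BR@(0,0): attacks (0,1) (0,2) (0,3) (0,4) (0,5) (1,0) (2,0) (3,0) (4,0) (5,0) [ray(1,0) blocked at (5,0)]
  BN@(4,1): attacks (5,3) (3,3) (2,2) (2,0)
B attacks (3,4): no

Answer: no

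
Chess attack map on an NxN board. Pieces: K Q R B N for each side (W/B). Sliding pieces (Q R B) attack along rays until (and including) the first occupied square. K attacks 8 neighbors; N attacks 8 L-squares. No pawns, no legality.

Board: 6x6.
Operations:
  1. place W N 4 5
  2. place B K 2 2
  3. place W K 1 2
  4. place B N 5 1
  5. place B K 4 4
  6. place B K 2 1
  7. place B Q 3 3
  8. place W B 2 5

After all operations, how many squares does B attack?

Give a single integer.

Op 1: place WN@(4,5)
Op 2: place BK@(2,2)
Op 3: place WK@(1,2)
Op 4: place BN@(5,1)
Op 5: place BK@(4,4)
Op 6: place BK@(2,1)
Op 7: place BQ@(3,3)
Op 8: place WB@(2,5)
Per-piece attacks for B:
  BK@(2,1): attacks (2,2) (2,0) (3,1) (1,1) (3,2) (3,0) (1,2) (1,0)
  BK@(2,2): attacks (2,3) (2,1) (3,2) (1,2) (3,3) (3,1) (1,3) (1,1)
  BQ@(3,3): attacks (3,4) (3,5) (3,2) (3,1) (3,0) (4,3) (5,3) (2,3) (1,3) (0,3) (4,4) (4,2) (5,1) (2,4) (1,5) (2,2) [ray(1,1) blocked at (4,4); ray(1,-1) blocked at (5,1); ray(-1,-1) blocked at (2,2)]
  BK@(4,4): attacks (4,5) (4,3) (5,4) (3,4) (5,5) (5,3) (3,5) (3,3)
  BN@(5,1): attacks (4,3) (3,2) (3,0)
Union (25 distinct): (0,3) (1,0) (1,1) (1,2) (1,3) (1,5) (2,0) (2,1) (2,2) (2,3) (2,4) (3,0) (3,1) (3,2) (3,3) (3,4) (3,5) (4,2) (4,3) (4,4) (4,5) (5,1) (5,3) (5,4) (5,5)

Answer: 25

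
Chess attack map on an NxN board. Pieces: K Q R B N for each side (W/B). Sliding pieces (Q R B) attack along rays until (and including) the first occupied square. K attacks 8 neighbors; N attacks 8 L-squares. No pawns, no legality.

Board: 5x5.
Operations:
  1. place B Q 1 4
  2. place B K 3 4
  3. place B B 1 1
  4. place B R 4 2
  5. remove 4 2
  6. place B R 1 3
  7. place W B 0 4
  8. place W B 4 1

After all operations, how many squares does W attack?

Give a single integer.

Op 1: place BQ@(1,4)
Op 2: place BK@(3,4)
Op 3: place BB@(1,1)
Op 4: place BR@(4,2)
Op 5: remove (4,2)
Op 6: place BR@(1,3)
Op 7: place WB@(0,4)
Op 8: place WB@(4,1)
Per-piece attacks for W:
  WB@(0,4): attacks (1,3) [ray(1,-1) blocked at (1,3)]
  WB@(4,1): attacks (3,2) (2,3) (1,4) (3,0) [ray(-1,1) blocked at (1,4)]
Union (5 distinct): (1,3) (1,4) (2,3) (3,0) (3,2)

Answer: 5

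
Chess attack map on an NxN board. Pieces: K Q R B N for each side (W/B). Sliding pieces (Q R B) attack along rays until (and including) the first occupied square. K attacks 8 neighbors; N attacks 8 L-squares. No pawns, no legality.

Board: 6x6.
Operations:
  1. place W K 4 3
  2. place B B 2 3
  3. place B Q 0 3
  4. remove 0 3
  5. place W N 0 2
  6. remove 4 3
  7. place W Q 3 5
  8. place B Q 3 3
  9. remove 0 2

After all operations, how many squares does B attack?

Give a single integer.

Answer: 24

Derivation:
Op 1: place WK@(4,3)
Op 2: place BB@(2,3)
Op 3: place BQ@(0,3)
Op 4: remove (0,3)
Op 5: place WN@(0,2)
Op 6: remove (4,3)
Op 7: place WQ@(3,5)
Op 8: place BQ@(3,3)
Op 9: remove (0,2)
Per-piece attacks for B:
  BB@(2,3): attacks (3,4) (4,5) (3,2) (4,1) (5,0) (1,4) (0,5) (1,2) (0,1)
  BQ@(3,3): attacks (3,4) (3,5) (3,2) (3,1) (3,0) (4,3) (5,3) (2,3) (4,4) (5,5) (4,2) (5,1) (2,4) (1,5) (2,2) (1,1) (0,0) [ray(0,1) blocked at (3,5); ray(-1,0) blocked at (2,3)]
Union (24 distinct): (0,0) (0,1) (0,5) (1,1) (1,2) (1,4) (1,5) (2,2) (2,3) (2,4) (3,0) (3,1) (3,2) (3,4) (3,5) (4,1) (4,2) (4,3) (4,4) (4,5) (5,0) (5,1) (5,3) (5,5)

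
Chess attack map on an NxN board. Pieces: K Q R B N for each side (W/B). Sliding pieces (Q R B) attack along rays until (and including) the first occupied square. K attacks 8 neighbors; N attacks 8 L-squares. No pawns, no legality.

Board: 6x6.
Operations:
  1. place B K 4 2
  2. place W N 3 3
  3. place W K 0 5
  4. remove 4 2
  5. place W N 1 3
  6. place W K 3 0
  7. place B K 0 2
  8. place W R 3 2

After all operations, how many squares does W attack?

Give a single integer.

Answer: 22

Derivation:
Op 1: place BK@(4,2)
Op 2: place WN@(3,3)
Op 3: place WK@(0,5)
Op 4: remove (4,2)
Op 5: place WN@(1,3)
Op 6: place WK@(3,0)
Op 7: place BK@(0,2)
Op 8: place WR@(3,2)
Per-piece attacks for W:
  WK@(0,5): attacks (0,4) (1,5) (1,4)
  WN@(1,3): attacks (2,5) (3,4) (0,5) (2,1) (3,2) (0,1)
  WK@(3,0): attacks (3,1) (4,0) (2,0) (4,1) (2,1)
  WR@(3,2): attacks (3,3) (3,1) (3,0) (4,2) (5,2) (2,2) (1,2) (0,2) [ray(0,1) blocked at (3,3); ray(0,-1) blocked at (3,0); ray(-1,0) blocked at (0,2)]
  WN@(3,3): attacks (4,5) (5,4) (2,5) (1,4) (4,1) (5,2) (2,1) (1,2)
Union (22 distinct): (0,1) (0,2) (0,4) (0,5) (1,2) (1,4) (1,5) (2,0) (2,1) (2,2) (2,5) (3,0) (3,1) (3,2) (3,3) (3,4) (4,0) (4,1) (4,2) (4,5) (5,2) (5,4)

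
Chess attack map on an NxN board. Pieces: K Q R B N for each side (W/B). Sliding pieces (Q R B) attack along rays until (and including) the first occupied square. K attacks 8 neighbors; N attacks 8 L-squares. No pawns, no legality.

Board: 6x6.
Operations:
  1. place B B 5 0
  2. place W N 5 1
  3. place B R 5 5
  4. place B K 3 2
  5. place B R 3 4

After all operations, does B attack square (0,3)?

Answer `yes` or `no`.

Answer: no

Derivation:
Op 1: place BB@(5,0)
Op 2: place WN@(5,1)
Op 3: place BR@(5,5)
Op 4: place BK@(3,2)
Op 5: place BR@(3,4)
Per-piece attacks for B:
  BK@(3,2): attacks (3,3) (3,1) (4,2) (2,2) (4,3) (4,1) (2,3) (2,1)
  BR@(3,4): attacks (3,5) (3,3) (3,2) (4,4) (5,4) (2,4) (1,4) (0,4) [ray(0,-1) blocked at (3,2)]
  BB@(5,0): attacks (4,1) (3,2) [ray(-1,1) blocked at (3,2)]
  BR@(5,5): attacks (5,4) (5,3) (5,2) (5,1) (4,5) (3,5) (2,5) (1,5) (0,5) [ray(0,-1) blocked at (5,1)]
B attacks (0,3): no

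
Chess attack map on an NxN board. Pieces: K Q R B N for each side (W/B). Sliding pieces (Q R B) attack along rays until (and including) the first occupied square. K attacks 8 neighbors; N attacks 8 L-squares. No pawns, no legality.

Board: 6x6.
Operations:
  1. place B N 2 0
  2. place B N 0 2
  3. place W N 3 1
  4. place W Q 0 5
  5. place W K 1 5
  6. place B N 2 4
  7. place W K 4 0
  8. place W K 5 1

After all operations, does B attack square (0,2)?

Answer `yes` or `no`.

Op 1: place BN@(2,0)
Op 2: place BN@(0,2)
Op 3: place WN@(3,1)
Op 4: place WQ@(0,5)
Op 5: place WK@(1,5)
Op 6: place BN@(2,4)
Op 7: place WK@(4,0)
Op 8: place WK@(5,1)
Per-piece attacks for B:
  BN@(0,2): attacks (1,4) (2,3) (1,0) (2,1)
  BN@(2,0): attacks (3,2) (4,1) (1,2) (0,1)
  BN@(2,4): attacks (4,5) (0,5) (3,2) (4,3) (1,2) (0,3)
B attacks (0,2): no

Answer: no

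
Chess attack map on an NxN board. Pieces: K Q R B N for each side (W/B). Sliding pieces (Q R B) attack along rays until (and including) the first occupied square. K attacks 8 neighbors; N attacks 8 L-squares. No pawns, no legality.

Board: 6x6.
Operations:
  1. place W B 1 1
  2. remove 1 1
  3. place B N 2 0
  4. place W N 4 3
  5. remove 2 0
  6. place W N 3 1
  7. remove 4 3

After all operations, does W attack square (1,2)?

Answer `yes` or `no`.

Op 1: place WB@(1,1)
Op 2: remove (1,1)
Op 3: place BN@(2,0)
Op 4: place WN@(4,3)
Op 5: remove (2,0)
Op 6: place WN@(3,1)
Op 7: remove (4,3)
Per-piece attacks for W:
  WN@(3,1): attacks (4,3) (5,2) (2,3) (1,2) (5,0) (1,0)
W attacks (1,2): yes

Answer: yes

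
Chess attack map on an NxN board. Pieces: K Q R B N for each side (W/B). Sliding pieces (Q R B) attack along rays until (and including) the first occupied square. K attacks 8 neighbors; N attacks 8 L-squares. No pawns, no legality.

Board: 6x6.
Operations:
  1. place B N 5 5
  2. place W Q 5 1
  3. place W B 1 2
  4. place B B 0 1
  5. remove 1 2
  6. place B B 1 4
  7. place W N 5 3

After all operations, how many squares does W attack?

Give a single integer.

Op 1: place BN@(5,5)
Op 2: place WQ@(5,1)
Op 3: place WB@(1,2)
Op 4: place BB@(0,1)
Op 5: remove (1,2)
Op 6: place BB@(1,4)
Op 7: place WN@(5,3)
Per-piece attacks for W:
  WQ@(5,1): attacks (5,2) (5,3) (5,0) (4,1) (3,1) (2,1) (1,1) (0,1) (4,2) (3,3) (2,4) (1,5) (4,0) [ray(0,1) blocked at (5,3); ray(-1,0) blocked at (0,1)]
  WN@(5,3): attacks (4,5) (3,4) (4,1) (3,2)
Union (16 distinct): (0,1) (1,1) (1,5) (2,1) (2,4) (3,1) (3,2) (3,3) (3,4) (4,0) (4,1) (4,2) (4,5) (5,0) (5,2) (5,3)

Answer: 16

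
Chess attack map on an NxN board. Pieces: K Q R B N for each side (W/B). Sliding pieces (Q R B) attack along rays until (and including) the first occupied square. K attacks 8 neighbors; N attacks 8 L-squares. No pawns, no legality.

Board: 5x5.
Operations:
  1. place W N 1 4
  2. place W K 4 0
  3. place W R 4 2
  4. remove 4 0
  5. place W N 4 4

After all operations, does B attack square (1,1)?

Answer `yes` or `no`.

Answer: no

Derivation:
Op 1: place WN@(1,4)
Op 2: place WK@(4,0)
Op 3: place WR@(4,2)
Op 4: remove (4,0)
Op 5: place WN@(4,4)
Per-piece attacks for B:
B attacks (1,1): no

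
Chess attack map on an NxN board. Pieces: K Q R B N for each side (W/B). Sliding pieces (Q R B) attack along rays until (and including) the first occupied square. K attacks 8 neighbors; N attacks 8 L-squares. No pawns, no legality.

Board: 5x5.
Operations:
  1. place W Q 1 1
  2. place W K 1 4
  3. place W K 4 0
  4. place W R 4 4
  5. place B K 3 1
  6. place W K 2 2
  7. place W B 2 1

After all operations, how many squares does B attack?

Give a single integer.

Answer: 8

Derivation:
Op 1: place WQ@(1,1)
Op 2: place WK@(1,4)
Op 3: place WK@(4,0)
Op 4: place WR@(4,4)
Op 5: place BK@(3,1)
Op 6: place WK@(2,2)
Op 7: place WB@(2,1)
Per-piece attacks for B:
  BK@(3,1): attacks (3,2) (3,0) (4,1) (2,1) (4,2) (4,0) (2,2) (2,0)
Union (8 distinct): (2,0) (2,1) (2,2) (3,0) (3,2) (4,0) (4,1) (4,2)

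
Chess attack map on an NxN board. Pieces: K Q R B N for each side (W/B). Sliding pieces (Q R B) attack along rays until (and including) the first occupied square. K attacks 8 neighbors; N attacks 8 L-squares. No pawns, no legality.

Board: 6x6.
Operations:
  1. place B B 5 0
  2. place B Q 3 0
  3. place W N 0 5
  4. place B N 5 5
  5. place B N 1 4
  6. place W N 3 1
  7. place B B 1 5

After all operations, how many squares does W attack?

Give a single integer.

Answer: 8

Derivation:
Op 1: place BB@(5,0)
Op 2: place BQ@(3,0)
Op 3: place WN@(0,5)
Op 4: place BN@(5,5)
Op 5: place BN@(1,4)
Op 6: place WN@(3,1)
Op 7: place BB@(1,5)
Per-piece attacks for W:
  WN@(0,5): attacks (1,3) (2,4)
  WN@(3,1): attacks (4,3) (5,2) (2,3) (1,2) (5,0) (1,0)
Union (8 distinct): (1,0) (1,2) (1,3) (2,3) (2,4) (4,3) (5,0) (5,2)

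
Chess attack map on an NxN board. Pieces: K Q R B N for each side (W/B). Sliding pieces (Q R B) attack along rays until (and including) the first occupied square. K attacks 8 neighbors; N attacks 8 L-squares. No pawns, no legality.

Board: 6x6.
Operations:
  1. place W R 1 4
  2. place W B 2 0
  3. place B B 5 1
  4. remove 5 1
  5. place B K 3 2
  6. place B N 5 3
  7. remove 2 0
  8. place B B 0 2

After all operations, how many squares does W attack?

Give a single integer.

Op 1: place WR@(1,4)
Op 2: place WB@(2,0)
Op 3: place BB@(5,1)
Op 4: remove (5,1)
Op 5: place BK@(3,2)
Op 6: place BN@(5,3)
Op 7: remove (2,0)
Op 8: place BB@(0,2)
Per-piece attacks for W:
  WR@(1,4): attacks (1,5) (1,3) (1,2) (1,1) (1,0) (2,4) (3,4) (4,4) (5,4) (0,4)
Union (10 distinct): (0,4) (1,0) (1,1) (1,2) (1,3) (1,5) (2,4) (3,4) (4,4) (5,4)

Answer: 10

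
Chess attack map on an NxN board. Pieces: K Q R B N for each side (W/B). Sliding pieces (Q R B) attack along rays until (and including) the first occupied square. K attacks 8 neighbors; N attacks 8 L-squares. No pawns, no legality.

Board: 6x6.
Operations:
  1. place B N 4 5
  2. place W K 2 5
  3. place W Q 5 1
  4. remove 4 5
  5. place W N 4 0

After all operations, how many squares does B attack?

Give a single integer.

Answer: 0

Derivation:
Op 1: place BN@(4,5)
Op 2: place WK@(2,5)
Op 3: place WQ@(5,1)
Op 4: remove (4,5)
Op 5: place WN@(4,0)
Per-piece attacks for B:
Union (0 distinct): (none)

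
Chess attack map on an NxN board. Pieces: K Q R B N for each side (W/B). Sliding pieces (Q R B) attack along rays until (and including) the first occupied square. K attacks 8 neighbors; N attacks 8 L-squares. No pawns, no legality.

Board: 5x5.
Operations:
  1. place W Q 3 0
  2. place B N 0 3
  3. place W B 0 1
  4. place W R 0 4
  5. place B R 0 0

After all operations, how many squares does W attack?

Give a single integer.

Answer: 16

Derivation:
Op 1: place WQ@(3,0)
Op 2: place BN@(0,3)
Op 3: place WB@(0,1)
Op 4: place WR@(0,4)
Op 5: place BR@(0,0)
Per-piece attacks for W:
  WB@(0,1): attacks (1,2) (2,3) (3,4) (1,0)
  WR@(0,4): attacks (0,3) (1,4) (2,4) (3,4) (4,4) [ray(0,-1) blocked at (0,3)]
  WQ@(3,0): attacks (3,1) (3,2) (3,3) (3,4) (4,0) (2,0) (1,0) (0,0) (4,1) (2,1) (1,2) (0,3) [ray(-1,0) blocked at (0,0); ray(-1,1) blocked at (0,3)]
Union (16 distinct): (0,0) (0,3) (1,0) (1,2) (1,4) (2,0) (2,1) (2,3) (2,4) (3,1) (3,2) (3,3) (3,4) (4,0) (4,1) (4,4)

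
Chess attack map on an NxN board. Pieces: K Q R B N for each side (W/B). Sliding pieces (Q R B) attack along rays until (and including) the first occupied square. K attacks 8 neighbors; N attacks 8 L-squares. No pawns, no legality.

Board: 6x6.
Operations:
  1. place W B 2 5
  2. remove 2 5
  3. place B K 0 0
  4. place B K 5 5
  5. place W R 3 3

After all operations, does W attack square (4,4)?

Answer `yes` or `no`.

Op 1: place WB@(2,5)
Op 2: remove (2,5)
Op 3: place BK@(0,0)
Op 4: place BK@(5,5)
Op 5: place WR@(3,3)
Per-piece attacks for W:
  WR@(3,3): attacks (3,4) (3,5) (3,2) (3,1) (3,0) (4,3) (5,3) (2,3) (1,3) (0,3)
W attacks (4,4): no

Answer: no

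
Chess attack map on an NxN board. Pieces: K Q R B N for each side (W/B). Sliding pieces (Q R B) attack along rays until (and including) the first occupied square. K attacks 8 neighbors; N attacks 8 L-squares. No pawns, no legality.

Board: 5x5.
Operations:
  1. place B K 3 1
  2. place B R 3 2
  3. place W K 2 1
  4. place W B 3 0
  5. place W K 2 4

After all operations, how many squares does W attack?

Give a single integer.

Answer: 15

Derivation:
Op 1: place BK@(3,1)
Op 2: place BR@(3,2)
Op 3: place WK@(2,1)
Op 4: place WB@(3,0)
Op 5: place WK@(2,4)
Per-piece attacks for W:
  WK@(2,1): attacks (2,2) (2,0) (3,1) (1,1) (3,2) (3,0) (1,2) (1,0)
  WK@(2,4): attacks (2,3) (3,4) (1,4) (3,3) (1,3)
  WB@(3,0): attacks (4,1) (2,1) [ray(-1,1) blocked at (2,1)]
Union (15 distinct): (1,0) (1,1) (1,2) (1,3) (1,4) (2,0) (2,1) (2,2) (2,3) (3,0) (3,1) (3,2) (3,3) (3,4) (4,1)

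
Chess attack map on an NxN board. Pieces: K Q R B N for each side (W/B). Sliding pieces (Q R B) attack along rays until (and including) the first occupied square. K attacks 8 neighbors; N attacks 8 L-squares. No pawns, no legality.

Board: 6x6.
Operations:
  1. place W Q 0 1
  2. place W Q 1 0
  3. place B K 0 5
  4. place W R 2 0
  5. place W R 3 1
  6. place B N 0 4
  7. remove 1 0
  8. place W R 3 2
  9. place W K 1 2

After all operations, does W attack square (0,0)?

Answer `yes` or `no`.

Answer: yes

Derivation:
Op 1: place WQ@(0,1)
Op 2: place WQ@(1,0)
Op 3: place BK@(0,5)
Op 4: place WR@(2,0)
Op 5: place WR@(3,1)
Op 6: place BN@(0,4)
Op 7: remove (1,0)
Op 8: place WR@(3,2)
Op 9: place WK@(1,2)
Per-piece attacks for W:
  WQ@(0,1): attacks (0,2) (0,3) (0,4) (0,0) (1,1) (2,1) (3,1) (1,2) (1,0) [ray(0,1) blocked at (0,4); ray(1,0) blocked at (3,1); ray(1,1) blocked at (1,2)]
  WK@(1,2): attacks (1,3) (1,1) (2,2) (0,2) (2,3) (2,1) (0,3) (0,1)
  WR@(2,0): attacks (2,1) (2,2) (2,3) (2,4) (2,5) (3,0) (4,0) (5,0) (1,0) (0,0)
  WR@(3,1): attacks (3,2) (3,0) (4,1) (5,1) (2,1) (1,1) (0,1) [ray(0,1) blocked at (3,2); ray(-1,0) blocked at (0,1)]
  WR@(3,2): attacks (3,3) (3,4) (3,5) (3,1) (4,2) (5,2) (2,2) (1,2) [ray(0,-1) blocked at (3,1); ray(-1,0) blocked at (1,2)]
W attacks (0,0): yes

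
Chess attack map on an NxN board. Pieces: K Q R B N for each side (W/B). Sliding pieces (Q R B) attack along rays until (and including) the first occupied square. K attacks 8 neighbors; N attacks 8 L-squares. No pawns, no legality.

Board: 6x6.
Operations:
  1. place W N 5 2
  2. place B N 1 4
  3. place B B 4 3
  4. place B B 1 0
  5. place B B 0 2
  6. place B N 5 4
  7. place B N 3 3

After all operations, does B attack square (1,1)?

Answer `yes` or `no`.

Op 1: place WN@(5,2)
Op 2: place BN@(1,4)
Op 3: place BB@(4,3)
Op 4: place BB@(1,0)
Op 5: place BB@(0,2)
Op 6: place BN@(5,4)
Op 7: place BN@(3,3)
Per-piece attacks for B:
  BB@(0,2): attacks (1,3) (2,4) (3,5) (1,1) (2,0)
  BB@(1,0): attacks (2,1) (3,2) (4,3) (0,1) [ray(1,1) blocked at (4,3)]
  BN@(1,4): attacks (3,5) (2,2) (3,3) (0,2)
  BN@(3,3): attacks (4,5) (5,4) (2,5) (1,4) (4,1) (5,2) (2,1) (1,2)
  BB@(4,3): attacks (5,4) (5,2) (3,4) (2,5) (3,2) (2,1) (1,0) [ray(1,1) blocked at (5,4); ray(1,-1) blocked at (5,2); ray(-1,-1) blocked at (1,0)]
  BN@(5,4): attacks (3,5) (4,2) (3,3)
B attacks (1,1): yes

Answer: yes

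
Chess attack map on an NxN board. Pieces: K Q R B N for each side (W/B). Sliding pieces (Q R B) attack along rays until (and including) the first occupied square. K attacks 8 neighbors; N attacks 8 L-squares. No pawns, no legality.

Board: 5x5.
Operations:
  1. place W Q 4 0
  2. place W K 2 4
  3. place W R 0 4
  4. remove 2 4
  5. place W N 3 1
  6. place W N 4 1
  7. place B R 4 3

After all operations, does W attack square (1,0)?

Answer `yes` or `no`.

Answer: yes

Derivation:
Op 1: place WQ@(4,0)
Op 2: place WK@(2,4)
Op 3: place WR@(0,4)
Op 4: remove (2,4)
Op 5: place WN@(3,1)
Op 6: place WN@(4,1)
Op 7: place BR@(4,3)
Per-piece attacks for W:
  WR@(0,4): attacks (0,3) (0,2) (0,1) (0,0) (1,4) (2,4) (3,4) (4,4)
  WN@(3,1): attacks (4,3) (2,3) (1,2) (1,0)
  WQ@(4,0): attacks (4,1) (3,0) (2,0) (1,0) (0,0) (3,1) [ray(0,1) blocked at (4,1); ray(-1,1) blocked at (3,1)]
  WN@(4,1): attacks (3,3) (2,2) (2,0)
W attacks (1,0): yes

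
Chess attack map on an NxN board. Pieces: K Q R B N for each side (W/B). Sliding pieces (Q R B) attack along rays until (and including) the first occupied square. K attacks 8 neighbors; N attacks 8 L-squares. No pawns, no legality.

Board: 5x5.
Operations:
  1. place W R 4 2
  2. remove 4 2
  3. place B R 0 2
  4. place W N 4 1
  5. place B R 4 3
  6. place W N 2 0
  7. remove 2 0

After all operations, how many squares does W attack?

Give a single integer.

Answer: 3

Derivation:
Op 1: place WR@(4,2)
Op 2: remove (4,2)
Op 3: place BR@(0,2)
Op 4: place WN@(4,1)
Op 5: place BR@(4,3)
Op 6: place WN@(2,0)
Op 7: remove (2,0)
Per-piece attacks for W:
  WN@(4,1): attacks (3,3) (2,2) (2,0)
Union (3 distinct): (2,0) (2,2) (3,3)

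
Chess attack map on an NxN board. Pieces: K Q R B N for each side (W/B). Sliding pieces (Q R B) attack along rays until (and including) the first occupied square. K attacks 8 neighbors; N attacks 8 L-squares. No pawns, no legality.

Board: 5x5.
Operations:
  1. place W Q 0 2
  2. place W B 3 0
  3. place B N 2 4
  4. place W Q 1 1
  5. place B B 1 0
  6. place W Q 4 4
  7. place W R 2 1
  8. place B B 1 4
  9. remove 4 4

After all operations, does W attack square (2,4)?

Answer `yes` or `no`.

Op 1: place WQ@(0,2)
Op 2: place WB@(3,0)
Op 3: place BN@(2,4)
Op 4: place WQ@(1,1)
Op 5: place BB@(1,0)
Op 6: place WQ@(4,4)
Op 7: place WR@(2,1)
Op 8: place BB@(1,4)
Op 9: remove (4,4)
Per-piece attacks for W:
  WQ@(0,2): attacks (0,3) (0,4) (0,1) (0,0) (1,2) (2,2) (3,2) (4,2) (1,3) (2,4) (1,1) [ray(1,1) blocked at (2,4); ray(1,-1) blocked at (1,1)]
  WQ@(1,1): attacks (1,2) (1,3) (1,4) (1,0) (2,1) (0,1) (2,2) (3,3) (4,4) (2,0) (0,2) (0,0) [ray(0,1) blocked at (1,4); ray(0,-1) blocked at (1,0); ray(1,0) blocked at (2,1); ray(-1,1) blocked at (0,2)]
  WR@(2,1): attacks (2,2) (2,3) (2,4) (2,0) (3,1) (4,1) (1,1) [ray(0,1) blocked at (2,4); ray(-1,0) blocked at (1,1)]
  WB@(3,0): attacks (4,1) (2,1) [ray(-1,1) blocked at (2,1)]
W attacks (2,4): yes

Answer: yes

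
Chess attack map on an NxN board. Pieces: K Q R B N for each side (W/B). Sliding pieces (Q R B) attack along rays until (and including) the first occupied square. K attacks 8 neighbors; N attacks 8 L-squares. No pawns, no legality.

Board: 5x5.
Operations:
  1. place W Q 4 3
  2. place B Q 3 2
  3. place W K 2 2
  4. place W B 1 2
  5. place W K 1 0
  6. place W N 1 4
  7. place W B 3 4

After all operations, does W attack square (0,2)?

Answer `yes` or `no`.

Answer: yes

Derivation:
Op 1: place WQ@(4,3)
Op 2: place BQ@(3,2)
Op 3: place WK@(2,2)
Op 4: place WB@(1,2)
Op 5: place WK@(1,0)
Op 6: place WN@(1,4)
Op 7: place WB@(3,4)
Per-piece attacks for W:
  WK@(1,0): attacks (1,1) (2,0) (0,0) (2,1) (0,1)
  WB@(1,2): attacks (2,3) (3,4) (2,1) (3,0) (0,3) (0,1) [ray(1,1) blocked at (3,4)]
  WN@(1,4): attacks (2,2) (3,3) (0,2)
  WK@(2,2): attacks (2,3) (2,1) (3,2) (1,2) (3,3) (3,1) (1,3) (1,1)
  WB@(3,4): attacks (4,3) (2,3) (1,2) [ray(1,-1) blocked at (4,3); ray(-1,-1) blocked at (1,2)]
  WQ@(4,3): attacks (4,4) (4,2) (4,1) (4,0) (3,3) (2,3) (1,3) (0,3) (3,4) (3,2) [ray(-1,1) blocked at (3,4); ray(-1,-1) blocked at (3,2)]
W attacks (0,2): yes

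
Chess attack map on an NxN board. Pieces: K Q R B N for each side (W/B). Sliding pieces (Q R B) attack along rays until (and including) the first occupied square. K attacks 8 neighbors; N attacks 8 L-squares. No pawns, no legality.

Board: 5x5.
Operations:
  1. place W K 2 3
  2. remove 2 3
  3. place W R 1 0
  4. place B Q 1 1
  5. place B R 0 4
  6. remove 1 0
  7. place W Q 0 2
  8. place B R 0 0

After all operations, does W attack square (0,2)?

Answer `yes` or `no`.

Op 1: place WK@(2,3)
Op 2: remove (2,3)
Op 3: place WR@(1,0)
Op 4: place BQ@(1,1)
Op 5: place BR@(0,4)
Op 6: remove (1,0)
Op 7: place WQ@(0,2)
Op 8: place BR@(0,0)
Per-piece attacks for W:
  WQ@(0,2): attacks (0,3) (0,4) (0,1) (0,0) (1,2) (2,2) (3,2) (4,2) (1,3) (2,4) (1,1) [ray(0,1) blocked at (0,4); ray(0,-1) blocked at (0,0); ray(1,-1) blocked at (1,1)]
W attacks (0,2): no

Answer: no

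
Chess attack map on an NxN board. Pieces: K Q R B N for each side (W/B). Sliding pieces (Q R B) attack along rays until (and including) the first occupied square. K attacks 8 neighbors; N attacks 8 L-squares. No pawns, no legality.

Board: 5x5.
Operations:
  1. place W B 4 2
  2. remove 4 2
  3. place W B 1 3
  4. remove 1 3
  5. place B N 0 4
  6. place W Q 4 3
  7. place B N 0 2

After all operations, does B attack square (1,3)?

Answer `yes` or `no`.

Answer: no

Derivation:
Op 1: place WB@(4,2)
Op 2: remove (4,2)
Op 3: place WB@(1,3)
Op 4: remove (1,3)
Op 5: place BN@(0,4)
Op 6: place WQ@(4,3)
Op 7: place BN@(0,2)
Per-piece attacks for B:
  BN@(0,2): attacks (1,4) (2,3) (1,0) (2,1)
  BN@(0,4): attacks (1,2) (2,3)
B attacks (1,3): no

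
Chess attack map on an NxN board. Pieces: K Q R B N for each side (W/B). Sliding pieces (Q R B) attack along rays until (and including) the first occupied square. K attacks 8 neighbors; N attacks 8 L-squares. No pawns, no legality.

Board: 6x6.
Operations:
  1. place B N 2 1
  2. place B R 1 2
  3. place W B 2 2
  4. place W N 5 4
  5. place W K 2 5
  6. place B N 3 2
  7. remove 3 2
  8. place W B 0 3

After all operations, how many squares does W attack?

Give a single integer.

Op 1: place BN@(2,1)
Op 2: place BR@(1,2)
Op 3: place WB@(2,2)
Op 4: place WN@(5,4)
Op 5: place WK@(2,5)
Op 6: place BN@(3,2)
Op 7: remove (3,2)
Op 8: place WB@(0,3)
Per-piece attacks for W:
  WB@(0,3): attacks (1,4) (2,5) (1,2) [ray(1,1) blocked at (2,5); ray(1,-1) blocked at (1,2)]
  WB@(2,2): attacks (3,3) (4,4) (5,5) (3,1) (4,0) (1,3) (0,4) (1,1) (0,0)
  WK@(2,5): attacks (2,4) (3,5) (1,5) (3,4) (1,4)
  WN@(5,4): attacks (3,5) (4,2) (3,3)
Union (17 distinct): (0,0) (0,4) (1,1) (1,2) (1,3) (1,4) (1,5) (2,4) (2,5) (3,1) (3,3) (3,4) (3,5) (4,0) (4,2) (4,4) (5,5)

Answer: 17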